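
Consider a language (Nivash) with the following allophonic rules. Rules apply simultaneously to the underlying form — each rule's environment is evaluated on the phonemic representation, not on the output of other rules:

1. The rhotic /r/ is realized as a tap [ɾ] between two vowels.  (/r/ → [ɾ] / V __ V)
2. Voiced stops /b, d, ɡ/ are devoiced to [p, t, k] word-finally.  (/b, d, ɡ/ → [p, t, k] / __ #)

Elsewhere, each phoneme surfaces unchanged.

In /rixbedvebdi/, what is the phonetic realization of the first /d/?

[d]

/d/ (between /e/ and /v/) fails the environment for rule 2, so it stays [d].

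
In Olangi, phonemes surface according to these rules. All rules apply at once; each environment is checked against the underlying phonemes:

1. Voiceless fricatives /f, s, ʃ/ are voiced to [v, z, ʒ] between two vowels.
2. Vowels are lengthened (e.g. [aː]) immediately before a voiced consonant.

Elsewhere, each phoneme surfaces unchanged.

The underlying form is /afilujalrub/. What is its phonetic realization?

[aviːluːjaːlruːb]

/a/ (word-initial): rule 2 targets it, but not before a voiced consonant → unchanged [a].
/f/ — between /a/ and /i/, between two vowels — surfaces as [v] (rule 1).
/i/ meets the environment for rule 2 (before a voiced consonant) → [iː].
/l/ — not in any rule's target class → [l].
/u/ meets the environment for rule 2 (before a voiced consonant) → [uː].
/j/ — not in any rule's target class → [j].
/a/ (between /j/ and /l/) occurs before a voiced consonant → [aː] by rule 2.
/l/ (between /a/ and /r/) is unaffected → [l].
/r/ (between /l/ and /u/): no rule targets it → [r].
/u/ meets the environment for rule 2 (before a voiced consonant) → [uː].
/b/ — not in any rule's target class → [b].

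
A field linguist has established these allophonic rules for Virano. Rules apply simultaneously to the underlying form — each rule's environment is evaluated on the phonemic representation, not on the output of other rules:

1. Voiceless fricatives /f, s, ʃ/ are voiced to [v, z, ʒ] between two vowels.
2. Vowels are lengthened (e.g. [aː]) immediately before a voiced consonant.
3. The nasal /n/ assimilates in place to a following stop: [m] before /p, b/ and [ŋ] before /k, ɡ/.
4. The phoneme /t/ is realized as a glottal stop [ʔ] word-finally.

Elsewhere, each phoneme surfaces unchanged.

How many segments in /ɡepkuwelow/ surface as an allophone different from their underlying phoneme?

3

Segments that undergo a rule: /u/ → [uː] (rule 2); /e/ → [eː] (rule 2); /o/ → [oː] (rule 2).
All other segments surface unchanged.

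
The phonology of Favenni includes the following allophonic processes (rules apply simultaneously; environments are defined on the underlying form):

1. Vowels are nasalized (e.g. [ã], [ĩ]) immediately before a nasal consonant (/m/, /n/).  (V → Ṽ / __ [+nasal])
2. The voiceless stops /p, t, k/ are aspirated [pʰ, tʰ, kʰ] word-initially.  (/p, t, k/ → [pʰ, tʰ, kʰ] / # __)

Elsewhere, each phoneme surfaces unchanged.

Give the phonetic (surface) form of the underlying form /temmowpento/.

/t/ meets the environment for rule 2 (word-initially) → [tʰ].
/e/ (between /t/ and /m/): before a nasal consonant, so rule 1 applies → [ẽ].
/m/ — not in any rule's target class → [m].
/m/ (between /m/ and /o/) is unaffected → [m].
/o/ (between /m/ and /w/) is in the target of rule 1 but the environment (before a nasal consonant) is not met → [o].
/w/ stays [w].
/p/ (between /w/ and /e/): rule 2 targets it, but not word-initially → unchanged [p].
Rule 1 applies to /e/ (between /p/ and /n/: before a nasal consonant) → [ẽ].
/n/ (between /e/ and /t/): no rule targets it → [n].
/t/ — between /n/ and /o/; rule 2 does not apply here → [t].
/o/ (word-final) is in the target of rule 1 but the environment (before a nasal consonant) is not met → [o].

[tʰẽmmowpẽnto]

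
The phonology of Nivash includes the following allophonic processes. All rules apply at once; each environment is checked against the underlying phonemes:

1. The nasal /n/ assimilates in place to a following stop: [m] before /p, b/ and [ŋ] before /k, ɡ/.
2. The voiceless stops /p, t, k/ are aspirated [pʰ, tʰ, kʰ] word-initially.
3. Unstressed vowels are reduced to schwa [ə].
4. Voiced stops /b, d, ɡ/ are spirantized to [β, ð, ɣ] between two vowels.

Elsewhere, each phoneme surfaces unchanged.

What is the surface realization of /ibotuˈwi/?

/i/ meets the environment for rule 3 (in an unstressed syllable) → [ə].
Rule 4 applies to /b/ (between /i/ and /o/: between two vowels) → [β].
/o/ (between /b/ and /t/) occurs in an unstressed syllable → [ə] by rule 3.
/t/ (between /o/ and /u/) is in the target of rule 2 but the environment (word-initially) is not met → [t].
/u/ — between /t/ and /w/, in an unstressed syllable — surfaces as [ə] (rule 3).
/w/ (between /u/ and /i/) is unaffected → [w].
/i/ (word-final) fails the environment for rule 3, so it stays [i].

[əβətəˈwi]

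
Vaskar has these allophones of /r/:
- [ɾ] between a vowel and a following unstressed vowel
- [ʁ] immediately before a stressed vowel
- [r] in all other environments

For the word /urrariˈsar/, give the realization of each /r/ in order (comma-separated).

[r], [r], [ɾ], [r]

Occurrence 1 (position 2): no conditioning environment matches → elsewhere allophone [r].
Occurrence 2 (position 3): no conditioning environment matches → elsewhere allophone [r].
Occurrence 3 (position 5): between a vowel and a following unstressed vowel → [ɾ].
Occurrence 4 (position 9): no conditioning environment matches → elsewhere allophone [r].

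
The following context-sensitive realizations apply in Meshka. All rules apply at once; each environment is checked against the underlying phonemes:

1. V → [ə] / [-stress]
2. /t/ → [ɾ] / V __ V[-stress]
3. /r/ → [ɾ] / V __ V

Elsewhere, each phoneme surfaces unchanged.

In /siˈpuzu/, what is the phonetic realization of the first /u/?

/u/ — between /p/ and /z/; rule 1 does not apply here → [u].

[u]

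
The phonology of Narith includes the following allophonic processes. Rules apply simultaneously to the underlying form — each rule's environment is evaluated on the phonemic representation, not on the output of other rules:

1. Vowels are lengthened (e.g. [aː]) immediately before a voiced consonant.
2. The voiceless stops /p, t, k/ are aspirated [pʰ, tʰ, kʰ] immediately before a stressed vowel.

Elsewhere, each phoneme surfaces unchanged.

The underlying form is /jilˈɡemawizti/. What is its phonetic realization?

/j/ (word-initial) is unaffected → [j].
/i/ — between /j/ and /l/, before a voiced consonant — surfaces as [iː] (rule 1).
/l/ stays [l].
/ɡ/ stays [ɡ].
/e/ (between /ɡ/ and /m/): before a voiced consonant, so rule 1 applies → [eː].
/m/ (between /e/ and /a/): no rule targets it → [m].
Rule 1 applies to /a/ (between /m/ and /w/: before a voiced consonant) → [aː].
/w/ (between /a/ and /i/) is unaffected → [w].
/i/ — between /w/ and /z/, before a voiced consonant — surfaces as [iː] (rule 1).
/z/ stays [z].
/t/ (between /z/ and /i/) fails the environment for rule 2, so it stays [t].
/i/ (word-final) is in the target of rule 1 but the environment (before a voiced consonant) is not met → [i].

[jiːlˈɡeːmaːwiːzti]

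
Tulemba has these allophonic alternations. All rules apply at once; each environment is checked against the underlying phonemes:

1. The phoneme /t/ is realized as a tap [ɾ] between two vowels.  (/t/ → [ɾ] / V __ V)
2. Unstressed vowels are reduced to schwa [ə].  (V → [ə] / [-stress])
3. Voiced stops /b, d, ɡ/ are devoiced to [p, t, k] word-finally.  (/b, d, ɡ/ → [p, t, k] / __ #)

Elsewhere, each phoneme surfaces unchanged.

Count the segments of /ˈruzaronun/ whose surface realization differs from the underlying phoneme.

3

Segments that undergo a rule: /a/ → [ə] (rule 2); /o/ → [ə] (rule 2); /u/ → [ə] (rule 2).
All other segments surface unchanged.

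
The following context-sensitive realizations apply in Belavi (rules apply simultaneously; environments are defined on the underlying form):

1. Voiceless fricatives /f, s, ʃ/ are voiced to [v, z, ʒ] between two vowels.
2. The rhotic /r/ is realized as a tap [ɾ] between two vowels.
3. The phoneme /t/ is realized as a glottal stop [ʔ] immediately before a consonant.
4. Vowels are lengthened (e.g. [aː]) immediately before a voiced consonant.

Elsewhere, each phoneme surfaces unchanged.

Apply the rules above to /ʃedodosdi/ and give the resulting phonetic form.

/ʃ/ (word-initial) fails the environment for rule 1, so it stays [ʃ].
/e/ meets the environment for rule 4 (before a voiced consonant) → [eː].
/d/ — not in any rule's target class → [d].
Rule 4 applies to /o/ (between /d/ and /d/: before a voiced consonant) → [oː].
/d/ (between /o/ and /o/) is unaffected → [d].
/o/ (between /d/ and /s/) fails the environment for rule 4, so it stays [o].
/s/ — between /o/ and /d/; rule 1 does not apply here → [s].
/d/ stays [d].
/i/ — word-final; rule 4 does not apply here → [i].

[ʃeːdoːdosdi]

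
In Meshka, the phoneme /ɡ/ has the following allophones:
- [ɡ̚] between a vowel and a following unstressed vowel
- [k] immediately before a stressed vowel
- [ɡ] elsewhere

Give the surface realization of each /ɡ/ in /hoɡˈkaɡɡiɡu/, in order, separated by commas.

Occurrence 1 (position 3): no conditioning environment matches → elsewhere allophone [ɡ].
Occurrence 2 (position 6): no conditioning environment matches → elsewhere allophone [ɡ].
Occurrence 3 (position 7): no conditioning environment matches → elsewhere allophone [ɡ].
Occurrence 4 (position 9): between a vowel and a following unstressed vowel → [ɡ̚].

[ɡ], [ɡ], [ɡ], [ɡ̚]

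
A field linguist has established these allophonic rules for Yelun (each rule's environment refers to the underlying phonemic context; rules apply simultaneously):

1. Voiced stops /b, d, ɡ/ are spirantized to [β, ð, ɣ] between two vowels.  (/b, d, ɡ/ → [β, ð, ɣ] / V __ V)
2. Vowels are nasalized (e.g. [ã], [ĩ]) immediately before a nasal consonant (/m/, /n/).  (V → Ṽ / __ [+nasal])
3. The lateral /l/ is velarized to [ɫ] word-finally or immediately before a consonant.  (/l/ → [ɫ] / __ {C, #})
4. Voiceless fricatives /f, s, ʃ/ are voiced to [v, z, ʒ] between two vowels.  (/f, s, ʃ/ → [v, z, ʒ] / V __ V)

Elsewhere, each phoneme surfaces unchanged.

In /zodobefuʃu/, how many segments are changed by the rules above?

4

Segments that undergo a rule: /d/ → [ð] (rule 1); /b/ → [β] (rule 1); /f/ → [v] (rule 4); /ʃ/ → [ʒ] (rule 4).
All other segments surface unchanged.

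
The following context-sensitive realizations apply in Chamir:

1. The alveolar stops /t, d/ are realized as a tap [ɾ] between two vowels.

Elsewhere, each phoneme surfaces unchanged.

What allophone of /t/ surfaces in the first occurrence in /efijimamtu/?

[t]

/t/ (between /m/ and /u/) is in the target of rule 1 but the environment (between two vowels) is not met → [t].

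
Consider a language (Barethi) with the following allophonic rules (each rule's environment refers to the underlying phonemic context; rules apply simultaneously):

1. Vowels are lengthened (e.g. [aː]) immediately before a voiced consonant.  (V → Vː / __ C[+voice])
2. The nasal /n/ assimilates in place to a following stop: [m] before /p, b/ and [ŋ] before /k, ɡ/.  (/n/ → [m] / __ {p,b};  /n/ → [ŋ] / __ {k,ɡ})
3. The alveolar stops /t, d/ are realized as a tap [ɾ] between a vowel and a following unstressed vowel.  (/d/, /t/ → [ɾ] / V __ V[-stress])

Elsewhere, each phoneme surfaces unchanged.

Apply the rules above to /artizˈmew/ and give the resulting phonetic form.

/a/ (word-initial): before a voiced consonant, so rule 1 applies → [aː].
/r/ stays [r].
/t/ (between /r/ and /i/) fails the environment for rule 3, so it stays [t].
/i/ — between /t/ and /z/, before a voiced consonant — surfaces as [iː] (rule 1).
/z/ — not in any rule's target class → [z].
/m/ (between /z/ and /e/): no rule targets it → [m].
/e/ (between /m/ and /w/) occurs before a voiced consonant → [eː] by rule 1.
/w/ (word-final) is unaffected → [w].

[aːrtiːzˈmeːw]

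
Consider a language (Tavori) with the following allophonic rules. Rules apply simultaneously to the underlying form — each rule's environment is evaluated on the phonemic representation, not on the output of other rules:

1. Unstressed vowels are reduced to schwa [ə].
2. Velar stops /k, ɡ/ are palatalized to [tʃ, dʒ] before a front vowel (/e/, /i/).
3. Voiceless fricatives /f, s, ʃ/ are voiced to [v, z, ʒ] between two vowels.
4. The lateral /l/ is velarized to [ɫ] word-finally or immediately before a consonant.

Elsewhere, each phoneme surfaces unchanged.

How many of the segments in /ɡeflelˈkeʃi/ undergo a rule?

Segments that undergo a rule: /ɡ/ → [dʒ] (rule 2); /e/ → [ə] (rule 1); /e/ → [ə] (rule 1); /l/ → [ɫ] (rule 4); /k/ → [tʃ] (rule 2); /ʃ/ → [ʒ] (rule 3); /i/ → [ə] (rule 1).
All other segments surface unchanged.

7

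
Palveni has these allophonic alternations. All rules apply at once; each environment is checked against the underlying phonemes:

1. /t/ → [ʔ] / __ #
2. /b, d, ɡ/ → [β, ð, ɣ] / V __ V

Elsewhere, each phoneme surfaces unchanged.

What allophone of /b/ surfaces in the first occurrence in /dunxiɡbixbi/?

/b/ — between /ɡ/ and /i/; rule 2 does not apply here → [b].

[b]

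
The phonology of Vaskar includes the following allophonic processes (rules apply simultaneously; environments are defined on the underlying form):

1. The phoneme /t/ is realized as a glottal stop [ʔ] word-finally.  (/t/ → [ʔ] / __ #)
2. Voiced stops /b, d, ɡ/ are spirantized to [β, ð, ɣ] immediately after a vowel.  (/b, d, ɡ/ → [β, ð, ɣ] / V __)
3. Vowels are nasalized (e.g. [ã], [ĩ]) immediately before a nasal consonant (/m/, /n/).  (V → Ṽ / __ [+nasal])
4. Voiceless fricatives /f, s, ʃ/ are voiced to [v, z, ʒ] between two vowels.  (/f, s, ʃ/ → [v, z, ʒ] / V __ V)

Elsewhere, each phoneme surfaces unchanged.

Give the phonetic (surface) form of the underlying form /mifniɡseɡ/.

/m/ (word-initial): no rule targets it → [m].
/i/ (between /m/ and /f/) is in the target of rule 3 but the environment (before a nasal consonant) is not met → [i].
/f/ (between /i/ and /n/) fails the environment for rule 4, so it stays [f].
/n/ — not in any rule's target class → [n].
/i/ (between /n/ and /ɡ/) fails the environment for rule 3, so it stays [i].
Rule 2 applies to /ɡ/ (between /i/ and /s/: immediately after a vowel) → [ɣ].
/s/ (between /ɡ/ and /e/) fails the environment for rule 4, so it stays [s].
/e/ (between /s/ and /ɡ/) fails the environment for rule 3, so it stays [e].
/ɡ/ meets the environment for rule 2 (immediately after a vowel) → [ɣ].

[mifniɣseɣ]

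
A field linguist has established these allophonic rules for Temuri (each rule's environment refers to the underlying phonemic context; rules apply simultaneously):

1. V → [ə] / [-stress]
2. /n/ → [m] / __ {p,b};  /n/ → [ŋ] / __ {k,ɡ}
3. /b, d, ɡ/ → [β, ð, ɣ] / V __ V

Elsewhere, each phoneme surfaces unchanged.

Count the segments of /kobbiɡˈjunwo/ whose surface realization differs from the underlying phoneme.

Segments that undergo a rule: /o/ → [ə] (rule 1); /i/ → [ə] (rule 1); /o/ → [ə] (rule 1).
All other segments surface unchanged.

3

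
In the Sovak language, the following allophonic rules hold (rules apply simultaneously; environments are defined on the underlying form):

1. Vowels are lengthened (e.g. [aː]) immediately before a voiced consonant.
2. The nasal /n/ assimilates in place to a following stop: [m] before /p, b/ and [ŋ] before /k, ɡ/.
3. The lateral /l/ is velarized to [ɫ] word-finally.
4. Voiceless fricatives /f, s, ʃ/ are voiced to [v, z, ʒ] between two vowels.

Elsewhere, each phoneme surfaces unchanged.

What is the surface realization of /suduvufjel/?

[suːduːvufjeːɫ]

/s/ (word-initial): rule 4 targets it, but not between two vowels → unchanged [s].
/u/ — between /s/ and /d/, before a voiced consonant — surfaces as [uː] (rule 1).
/d/ (between /u/ and /u/) is unaffected → [d].
Rule 1 applies to /u/ (between /d/ and /v/: before a voiced consonant) → [uː].
/v/ stays [v].
/u/ (between /v/ and /f/): rule 1 targets it, but not before a voiced consonant → unchanged [u].
/f/ (between /u/ and /j/) is in the target of rule 4 but the environment (between two vowels) is not met → [f].
/j/ stays [j].
/e/ meets the environment for rule 1 (before a voiced consonant) → [eː].
/l/ (word-final): word-finally, so rule 3 applies → [ɫ].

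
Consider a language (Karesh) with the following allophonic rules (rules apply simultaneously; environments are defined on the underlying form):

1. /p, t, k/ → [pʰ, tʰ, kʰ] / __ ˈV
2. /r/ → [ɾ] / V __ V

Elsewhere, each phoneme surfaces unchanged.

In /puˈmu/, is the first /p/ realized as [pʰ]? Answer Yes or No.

/p/ (word-initial) is in the target of rule 1 but the environment (immediately before a stressed vowel) is not met → [p].
The actual realization is [p], not [pʰ].

No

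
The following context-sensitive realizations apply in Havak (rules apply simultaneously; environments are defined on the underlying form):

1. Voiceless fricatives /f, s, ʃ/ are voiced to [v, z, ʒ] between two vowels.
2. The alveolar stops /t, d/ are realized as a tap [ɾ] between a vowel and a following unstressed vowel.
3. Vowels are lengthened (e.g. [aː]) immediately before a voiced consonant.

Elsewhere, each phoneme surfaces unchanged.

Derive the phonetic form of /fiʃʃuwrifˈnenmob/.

[fiʃʃuːwrifˈneːnmoːb]

/f/ — word-initial; rule 1 does not apply here → [f].
/i/ (between /f/ and /ʃ/) is in the target of rule 3 but the environment (before a voiced consonant) is not met → [i].
/ʃ/ (between /i/ and /ʃ/): rule 1 targets it, but not between two vowels → unchanged [ʃ].
/ʃ/ (between /ʃ/ and /u/) fails the environment for rule 1, so it stays [ʃ].
/u/ — between /ʃ/ and /w/, before a voiced consonant — surfaces as [uː] (rule 3).
/w/ (between /u/ and /r/): no rule targets it → [w].
/r/ — not in any rule's target class → [r].
/i/ (between /r/ and /f/) is in the target of rule 3 but the environment (before a voiced consonant) is not met → [i].
/f/ (between /i/ and /n/): rule 1 targets it, but not between two vowels → unchanged [f].
/n/ stays [n].
/e/ (between /n/ and /n/) occurs before a voiced consonant → [eː] by rule 3.
/n/ (between /e/ and /m/): no rule targets it → [n].
/m/ (between /n/ and /o/): no rule targets it → [m].
/o/ (between /m/ and /b/): before a voiced consonant, so rule 3 applies → [oː].
/b/ — not in any rule's target class → [b].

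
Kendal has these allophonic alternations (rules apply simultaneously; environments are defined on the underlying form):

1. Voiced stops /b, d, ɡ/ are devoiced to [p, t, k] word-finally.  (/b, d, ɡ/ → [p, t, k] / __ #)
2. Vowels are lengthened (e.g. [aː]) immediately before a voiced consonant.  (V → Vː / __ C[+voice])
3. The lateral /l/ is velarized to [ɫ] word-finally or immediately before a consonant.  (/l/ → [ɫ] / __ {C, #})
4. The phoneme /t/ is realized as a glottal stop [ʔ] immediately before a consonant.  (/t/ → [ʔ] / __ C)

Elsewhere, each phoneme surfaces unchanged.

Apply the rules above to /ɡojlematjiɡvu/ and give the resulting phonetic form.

[ɡoːjleːmaʔjiːɡvu]

/ɡ/ — word-initial; rule 1 does not apply here → [ɡ].
/o/ (between /ɡ/ and /j/): before a voiced consonant, so rule 2 applies → [oː].
/j/ (between /o/ and /l/): no rule targets it → [j].
/l/ (between /j/ and /e/) fails the environment for rule 3, so it stays [l].
/e/ (between /l/ and /m/) occurs before a voiced consonant → [eː] by rule 2.
/m/ stays [m].
/a/ (between /m/ and /t/) fails the environment for rule 2, so it stays [a].
/t/ — between /a/ and /j/, immediately before a consonant — surfaces as [ʔ] (rule 4).
/j/ (between /t/ and /i/) is unaffected → [j].
/i/ (between /j/ and /ɡ/): before a voiced consonant, so rule 2 applies → [iː].
/ɡ/ (between /i/ and /v/): rule 1 targets it, but not word-finally → unchanged [ɡ].
/v/ — not in any rule's target class → [v].
/u/ (word-final) fails the environment for rule 2, so it stays [u].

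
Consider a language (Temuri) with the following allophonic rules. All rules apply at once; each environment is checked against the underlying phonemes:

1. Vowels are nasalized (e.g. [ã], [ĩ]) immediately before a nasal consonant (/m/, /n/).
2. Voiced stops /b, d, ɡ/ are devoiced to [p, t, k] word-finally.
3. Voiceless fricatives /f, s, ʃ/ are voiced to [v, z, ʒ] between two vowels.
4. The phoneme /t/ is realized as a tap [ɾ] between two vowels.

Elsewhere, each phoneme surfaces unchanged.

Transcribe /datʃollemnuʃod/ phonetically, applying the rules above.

[datʃollẽmnuʒot]

/d/ (word-initial) fails the environment for rule 2, so it stays [d].
/a/ — between /d/ and /t/; rule 1 does not apply here → [a].
/t/ (between /a/ and /ʃ/) is in the target of rule 4 but the environment (between two vowels) is not met → [t].
/ʃ/ (between /t/ and /o/) is in the target of rule 3 but the environment (between two vowels) is not met → [ʃ].
/o/ (between /ʃ/ and /l/) is in the target of rule 1 but the environment (before a nasal consonant) is not met → [o].
/l/ — not in any rule's target class → [l].
/l/ (between /l/ and /e/) is unaffected → [l].
/e/ (between /l/ and /m/): before a nasal consonant, so rule 1 applies → [ẽ].
/m/ (between /e/ and /n/) is unaffected → [m].
/n/ — not in any rule's target class → [n].
/u/ (between /n/ and /ʃ/) fails the environment for rule 1, so it stays [u].
/ʃ/ — between /u/ and /o/, between two vowels — surfaces as [ʒ] (rule 3).
/o/ (between /ʃ/ and /d/): rule 1 targets it, but not before a nasal consonant → unchanged [o].
Rule 2 applies to /d/ (word-final: word-finally) → [t].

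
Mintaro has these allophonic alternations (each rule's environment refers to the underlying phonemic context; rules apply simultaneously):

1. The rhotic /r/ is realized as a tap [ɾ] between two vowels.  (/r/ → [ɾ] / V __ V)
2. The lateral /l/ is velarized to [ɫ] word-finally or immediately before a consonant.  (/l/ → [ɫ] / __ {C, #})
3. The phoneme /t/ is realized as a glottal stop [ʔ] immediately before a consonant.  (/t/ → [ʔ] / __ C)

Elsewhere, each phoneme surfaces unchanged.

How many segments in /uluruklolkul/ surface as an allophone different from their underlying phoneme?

3

Segments that undergo a rule: /r/ → [ɾ] (rule 1); /l/ → [ɫ] (rule 2); /l/ → [ɫ] (rule 2).
All other segments surface unchanged.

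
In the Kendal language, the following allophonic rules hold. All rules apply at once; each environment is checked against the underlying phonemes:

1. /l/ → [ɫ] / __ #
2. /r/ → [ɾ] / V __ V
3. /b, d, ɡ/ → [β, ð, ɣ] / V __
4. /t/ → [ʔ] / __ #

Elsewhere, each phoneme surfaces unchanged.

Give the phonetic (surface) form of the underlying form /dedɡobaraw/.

/d/ (word-initial) fails the environment for rule 3, so it stays [d].
/e/ — not in any rule's target class → [e].
/d/ — between /e/ and /ɡ/, immediately after a vowel — surfaces as [ð] (rule 3).
/ɡ/ — between /d/ and /o/; rule 3 does not apply here → [ɡ].
/o/ (between /ɡ/ and /b/) is unaffected → [o].
/b/ (between /o/ and /a/): immediately after a vowel, so rule 3 applies → [β].
/a/ (between /b/ and /r/) is unaffected → [a].
/r/ (between /a/ and /a/): between two vowels, so rule 2 applies → [ɾ].
/a/ (between /r/ and /w/) is unaffected → [a].
/w/ stays [w].

[deðɡoβaɾaw]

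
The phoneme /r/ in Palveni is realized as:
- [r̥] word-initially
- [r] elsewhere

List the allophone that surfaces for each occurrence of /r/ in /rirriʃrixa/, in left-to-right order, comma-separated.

Occurrence 1 (position 1): word-initially → [r̥].
Occurrence 2 (position 3): no conditioning environment matches → elsewhere allophone [r].
Occurrence 3 (position 4): no conditioning environment matches → elsewhere allophone [r].
Occurrence 4 (position 7): no conditioning environment matches → elsewhere allophone [r].

[r̥], [r], [r], [r]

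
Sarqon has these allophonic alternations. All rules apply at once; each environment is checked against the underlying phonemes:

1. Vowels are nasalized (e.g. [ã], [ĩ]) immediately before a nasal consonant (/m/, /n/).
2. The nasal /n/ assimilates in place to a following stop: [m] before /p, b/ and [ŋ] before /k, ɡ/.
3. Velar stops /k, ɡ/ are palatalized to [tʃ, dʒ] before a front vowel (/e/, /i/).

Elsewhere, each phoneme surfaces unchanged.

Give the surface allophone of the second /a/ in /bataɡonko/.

/a/ (between /t/ and /ɡ/): rule 1 targets it, but not before a nasal consonant → unchanged [a].

[a]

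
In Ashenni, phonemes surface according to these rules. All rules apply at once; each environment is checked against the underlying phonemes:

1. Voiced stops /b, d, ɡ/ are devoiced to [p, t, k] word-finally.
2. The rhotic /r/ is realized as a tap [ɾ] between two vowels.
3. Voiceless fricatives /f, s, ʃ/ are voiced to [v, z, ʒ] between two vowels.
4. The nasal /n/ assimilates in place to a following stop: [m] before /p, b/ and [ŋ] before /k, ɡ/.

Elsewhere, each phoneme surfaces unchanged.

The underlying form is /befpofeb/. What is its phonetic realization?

/b/ (word-initial) fails the environment for rule 1, so it stays [b].
/e/ — not in any rule's target class → [e].
/f/ (between /e/ and /p/) fails the environment for rule 3, so it stays [f].
/p/ (between /f/ and /o/) is unaffected → [p].
/o/ (between /p/ and /f/): no rule targets it → [o].
/f/ meets the environment for rule 3 (between two vowels) → [v].
/e/ (between /f/ and /b/) is unaffected → [e].
/b/ (word-final): word-finally, so rule 1 applies → [p].

[befpovep]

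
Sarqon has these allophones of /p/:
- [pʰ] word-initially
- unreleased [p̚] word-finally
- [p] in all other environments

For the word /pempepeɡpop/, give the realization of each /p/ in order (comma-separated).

[pʰ], [p], [p], [p], [p̚]

Occurrence 1 (position 1): word-initially → [pʰ].
Occurrence 2 (position 4): no conditioning environment matches → elsewhere allophone [p].
Occurrence 3 (position 6): no conditioning environment matches → elsewhere allophone [p].
Occurrence 4 (position 9): no conditioning environment matches → elsewhere allophone [p].
Occurrence 5 (position 11): word-finally → [p̚].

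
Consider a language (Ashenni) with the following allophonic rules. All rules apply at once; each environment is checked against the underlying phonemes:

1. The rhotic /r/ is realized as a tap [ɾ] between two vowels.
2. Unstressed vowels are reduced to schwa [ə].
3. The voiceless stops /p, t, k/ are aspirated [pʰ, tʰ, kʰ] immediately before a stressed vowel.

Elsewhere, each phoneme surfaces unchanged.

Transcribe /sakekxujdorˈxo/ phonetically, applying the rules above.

[səkəkxəjdərˈxo]

/s/ stays [s].
/a/ (between /s/ and /k/): in an unstressed syllable, so rule 2 applies → [ə].
/k/ (between /a/ and /e/) is in the target of rule 3 but the environment (immediately before a stressed vowel) is not met → [k].
/e/ (between /k/ and /k/): in an unstressed syllable, so rule 2 applies → [ə].
/k/ (between /e/ and /x/): rule 3 targets it, but not immediately before a stressed vowel → unchanged [k].
/x/ stays [x].
/u/ — between /x/ and /j/, in an unstressed syllable — surfaces as [ə] (rule 2).
/j/ — not in any rule's target class → [j].
/d/ stays [d].
/o/ (between /d/ and /r/): in an unstressed syllable, so rule 2 applies → [ə].
/r/ (between /o/ and /x/): rule 1 targets it, but not between two vowels → unchanged [r].
/x/ stays [x].
/o/ — word-final; rule 2 does not apply here → [o].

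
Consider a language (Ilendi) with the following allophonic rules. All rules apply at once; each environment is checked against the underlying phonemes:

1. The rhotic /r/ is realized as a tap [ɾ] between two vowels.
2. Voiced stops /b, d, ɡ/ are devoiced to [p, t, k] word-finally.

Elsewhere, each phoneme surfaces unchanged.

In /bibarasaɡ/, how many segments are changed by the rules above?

Segments that undergo a rule: /r/ → [ɾ] (rule 1); /ɡ/ → [k] (rule 2).
All other segments surface unchanged.

2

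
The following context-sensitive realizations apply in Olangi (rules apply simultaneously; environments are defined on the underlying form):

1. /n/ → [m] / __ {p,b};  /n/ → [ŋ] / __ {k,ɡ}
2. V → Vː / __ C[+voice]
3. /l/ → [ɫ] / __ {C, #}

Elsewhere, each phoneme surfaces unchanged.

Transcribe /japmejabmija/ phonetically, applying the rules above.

/j/ — not in any rule's target class → [j].
/a/ (between /j/ and /p/) fails the environment for rule 2, so it stays [a].
/p/ (between /a/ and /m/): no rule targets it → [p].
/m/ — not in any rule's target class → [m].
Rule 2 applies to /e/ (between /m/ and /j/: before a voiced consonant) → [eː].
/j/ (between /e/ and /a/) is unaffected → [j].
/a/ (between /j/ and /b/): before a voiced consonant, so rule 2 applies → [aː].
/b/ stays [b].
/m/ — not in any rule's target class → [m].
/i/ meets the environment for rule 2 (before a voiced consonant) → [iː].
/j/ (between /i/ and /a/) is unaffected → [j].
/a/ (word-final): rule 2 targets it, but not before a voiced consonant → unchanged [a].

[japmeːjaːbmiːja]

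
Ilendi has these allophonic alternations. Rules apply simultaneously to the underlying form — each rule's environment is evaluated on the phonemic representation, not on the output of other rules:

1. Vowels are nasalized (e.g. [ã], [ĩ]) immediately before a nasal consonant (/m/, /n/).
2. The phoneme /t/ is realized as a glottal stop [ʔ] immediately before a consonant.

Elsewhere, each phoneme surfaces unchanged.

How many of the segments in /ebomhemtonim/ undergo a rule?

4

Segments that undergo a rule: /o/ → [õ] (rule 1); /e/ → [ẽ] (rule 1); /o/ → [õ] (rule 1); /i/ → [ĩ] (rule 1).
All other segments surface unchanged.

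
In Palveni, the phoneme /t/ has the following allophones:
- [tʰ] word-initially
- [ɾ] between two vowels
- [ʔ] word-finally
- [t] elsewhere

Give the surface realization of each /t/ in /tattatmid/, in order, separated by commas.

[tʰ], [t], [t], [t]

Occurrence 1 (position 1): word-initially → [tʰ].
Occurrence 2 (position 3): no conditioning environment matches → elsewhere allophone [t].
Occurrence 3 (position 4): no conditioning environment matches → elsewhere allophone [t].
Occurrence 4 (position 6): no conditioning environment matches → elsewhere allophone [t].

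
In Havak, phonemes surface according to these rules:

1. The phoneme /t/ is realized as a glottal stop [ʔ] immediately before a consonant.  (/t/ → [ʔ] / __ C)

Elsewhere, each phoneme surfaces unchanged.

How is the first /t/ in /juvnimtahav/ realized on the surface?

/t/ — between /m/ and /a/; rule 1 does not apply here → [t].

[t]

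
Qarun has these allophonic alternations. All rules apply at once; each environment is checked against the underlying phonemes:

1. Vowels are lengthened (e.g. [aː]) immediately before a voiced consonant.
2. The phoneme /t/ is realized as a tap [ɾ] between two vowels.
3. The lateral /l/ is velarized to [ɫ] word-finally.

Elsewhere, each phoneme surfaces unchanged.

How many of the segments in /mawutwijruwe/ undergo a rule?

Segments that undergo a rule: /a/ → [aː] (rule 1); /i/ → [iː] (rule 1); /u/ → [uː] (rule 1).
All other segments surface unchanged.

3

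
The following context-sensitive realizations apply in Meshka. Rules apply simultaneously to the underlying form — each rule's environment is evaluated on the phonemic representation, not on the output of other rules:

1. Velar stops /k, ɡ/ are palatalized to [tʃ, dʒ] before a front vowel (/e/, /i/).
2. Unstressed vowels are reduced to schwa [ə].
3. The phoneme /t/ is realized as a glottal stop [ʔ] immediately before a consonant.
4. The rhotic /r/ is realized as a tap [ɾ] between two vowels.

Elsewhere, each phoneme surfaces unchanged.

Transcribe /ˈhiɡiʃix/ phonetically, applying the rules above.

/h/ (word-initial) is unaffected → [h].
/i/ (between /h/ and /ɡ/) is in the target of rule 2 but the environment (in an unstressed syllable) is not met → [i].
/ɡ/ meets the environment for rule 1 (before a front vowel) → [dʒ].
/i/ meets the environment for rule 2 (in an unstressed syllable) → [ə].
/ʃ/ (between /i/ and /i/): no rule targets it → [ʃ].
/i/ (between /ʃ/ and /x/): in an unstressed syllable, so rule 2 applies → [ə].
/x/ (word-final): no rule targets it → [x].

[ˈhidʒəʃəx]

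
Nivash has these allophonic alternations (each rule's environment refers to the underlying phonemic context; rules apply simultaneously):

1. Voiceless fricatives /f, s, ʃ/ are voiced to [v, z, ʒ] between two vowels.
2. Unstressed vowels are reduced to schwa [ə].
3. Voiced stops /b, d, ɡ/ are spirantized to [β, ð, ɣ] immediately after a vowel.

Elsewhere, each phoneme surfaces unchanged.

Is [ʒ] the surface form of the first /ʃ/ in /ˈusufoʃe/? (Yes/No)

/ʃ/ (between /o/ and /e/): between two vowels, so rule 1 applies → [ʒ].
The actual realization is [ʒ], which matches [ʒ].

Yes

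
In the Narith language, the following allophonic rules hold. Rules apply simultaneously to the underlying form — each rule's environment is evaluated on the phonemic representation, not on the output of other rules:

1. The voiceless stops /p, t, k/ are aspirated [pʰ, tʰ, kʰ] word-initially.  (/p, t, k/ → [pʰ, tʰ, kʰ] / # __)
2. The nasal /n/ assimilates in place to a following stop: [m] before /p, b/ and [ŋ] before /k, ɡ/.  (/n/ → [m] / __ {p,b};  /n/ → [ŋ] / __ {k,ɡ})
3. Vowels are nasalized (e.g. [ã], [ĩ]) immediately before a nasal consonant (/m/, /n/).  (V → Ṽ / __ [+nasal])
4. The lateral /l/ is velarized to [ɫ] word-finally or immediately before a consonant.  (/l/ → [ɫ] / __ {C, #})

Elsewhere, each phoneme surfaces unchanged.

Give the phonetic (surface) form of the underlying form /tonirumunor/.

/t/ meets the environment for rule 1 (word-initially) → [tʰ].
Rule 3 applies to /o/ (between /t/ and /n/: before a nasal consonant) → [õ].
/n/ — between /o/ and /i/; rule 2 does not apply here → [n].
/i/ — between /n/ and /r/; rule 3 does not apply here → [i].
/r/ (between /i/ and /u/): no rule targets it → [r].
/u/ — between /r/ and /m/, before a nasal consonant — surfaces as [ũ] (rule 3).
/m/ (between /u/ and /u/) is unaffected → [m].
/u/ — between /m/ and /n/, before a nasal consonant — surfaces as [ũ] (rule 3).
/n/ (between /u/ and /o/) is in the target of rule 2 but the environment (before a labial or velar stop) is not met → [n].
/o/ — between /n/ and /r/; rule 3 does not apply here → [o].
/r/ stays [r].

[tʰõnirũmũnor]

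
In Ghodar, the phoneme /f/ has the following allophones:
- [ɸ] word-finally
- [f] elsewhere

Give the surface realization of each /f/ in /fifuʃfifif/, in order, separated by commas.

[f], [f], [f], [f], [ɸ]

Occurrence 1 (position 1): no conditioning environment matches → elsewhere allophone [f].
Occurrence 2 (position 3): no conditioning environment matches → elsewhere allophone [f].
Occurrence 3 (position 6): no conditioning environment matches → elsewhere allophone [f].
Occurrence 4 (position 8): no conditioning environment matches → elsewhere allophone [f].
Occurrence 5 (position 10): word-finally → [ɸ].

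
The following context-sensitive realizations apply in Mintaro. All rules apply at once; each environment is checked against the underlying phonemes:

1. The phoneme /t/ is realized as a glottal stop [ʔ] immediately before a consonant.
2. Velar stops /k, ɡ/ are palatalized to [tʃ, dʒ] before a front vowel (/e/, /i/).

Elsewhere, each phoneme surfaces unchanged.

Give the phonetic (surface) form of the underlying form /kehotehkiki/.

[tʃehotehtʃitʃi]

/k/ — word-initial, before a front vowel — surfaces as [tʃ] (rule 2).
/e/ (between /k/ and /h/) is unaffected → [e].
/h/ (between /e/ and /o/) is unaffected → [h].
/o/ (between /h/ and /t/): no rule targets it → [o].
/t/ (between /o/ and /e/) is in the target of rule 1 but the environment (immediately before a consonant) is not met → [t].
/e/ (between /t/ and /h/): no rule targets it → [e].
/h/ (between /e/ and /k/): no rule targets it → [h].
/k/ (between /h/ and /i/) occurs before a front vowel → [tʃ] by rule 2.
/i/ (between /k/ and /k/): no rule targets it → [i].
/k/ — between /i/ and /i/, before a front vowel — surfaces as [tʃ] (rule 2).
/i/ — not in any rule's target class → [i].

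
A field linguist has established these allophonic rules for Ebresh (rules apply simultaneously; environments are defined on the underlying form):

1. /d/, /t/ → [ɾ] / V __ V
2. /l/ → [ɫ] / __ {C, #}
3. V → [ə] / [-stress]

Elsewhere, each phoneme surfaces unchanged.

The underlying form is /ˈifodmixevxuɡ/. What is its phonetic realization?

/i/ (word-initial): rule 3 targets it, but not in an unstressed syllable → unchanged [i].
/f/ (between /i/ and /o/) is unaffected → [f].
/o/ (between /f/ and /d/): in an unstressed syllable, so rule 3 applies → [ə].
/d/ (between /o/ and /m/) is in the target of rule 1 but the environment (between two vowels) is not met → [d].
/m/ stays [m].
Rule 3 applies to /i/ (between /m/ and /x/: in an unstressed syllable) → [ə].
/x/ stays [x].
Rule 3 applies to /e/ (between /x/ and /v/: in an unstressed syllable) → [ə].
/v/ (between /e/ and /x/) is unaffected → [v].
/x/ (between /v/ and /u/): no rule targets it → [x].
/u/ (between /x/ and /ɡ/) occurs in an unstressed syllable → [ə] by rule 3.
/ɡ/ (word-final) is unaffected → [ɡ].

[ˈifədməxəvxəɡ]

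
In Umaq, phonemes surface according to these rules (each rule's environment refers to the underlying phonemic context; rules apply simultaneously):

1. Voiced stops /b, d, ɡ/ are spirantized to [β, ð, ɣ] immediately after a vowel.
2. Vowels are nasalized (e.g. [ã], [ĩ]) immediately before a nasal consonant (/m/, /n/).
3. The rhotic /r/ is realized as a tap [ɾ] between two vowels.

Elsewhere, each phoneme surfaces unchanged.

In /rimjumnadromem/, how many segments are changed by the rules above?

5

Segments that undergo a rule: /i/ → [ĩ] (rule 2); /u/ → [ũ] (rule 2); /d/ → [ð] (rule 1); /o/ → [õ] (rule 2); /e/ → [ẽ] (rule 2).
All other segments surface unchanged.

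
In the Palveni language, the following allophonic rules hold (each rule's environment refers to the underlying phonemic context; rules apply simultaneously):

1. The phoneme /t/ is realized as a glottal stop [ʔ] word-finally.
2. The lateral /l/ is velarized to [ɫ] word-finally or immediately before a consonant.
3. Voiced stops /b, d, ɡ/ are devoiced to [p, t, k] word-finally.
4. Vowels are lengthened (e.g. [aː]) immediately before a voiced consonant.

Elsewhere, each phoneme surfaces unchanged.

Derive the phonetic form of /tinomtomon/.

[tiːnoːmtoːmoːn]

/t/ (word-initial) is in the target of rule 1 but the environment (word-finally) is not met → [t].
/i/ — between /t/ and /n/, before a voiced consonant — surfaces as [iː] (rule 4).
/n/ stays [n].
/o/ (between /n/ and /m/): before a voiced consonant, so rule 4 applies → [oː].
/m/ (between /o/ and /t/): no rule targets it → [m].
/t/ — between /m/ and /o/; rule 1 does not apply here → [t].
/o/ — between /t/ and /m/, before a voiced consonant — surfaces as [oː] (rule 4).
/m/ stays [m].
/o/ meets the environment for rule 4 (before a voiced consonant) → [oː].
/n/ (word-final) is unaffected → [n].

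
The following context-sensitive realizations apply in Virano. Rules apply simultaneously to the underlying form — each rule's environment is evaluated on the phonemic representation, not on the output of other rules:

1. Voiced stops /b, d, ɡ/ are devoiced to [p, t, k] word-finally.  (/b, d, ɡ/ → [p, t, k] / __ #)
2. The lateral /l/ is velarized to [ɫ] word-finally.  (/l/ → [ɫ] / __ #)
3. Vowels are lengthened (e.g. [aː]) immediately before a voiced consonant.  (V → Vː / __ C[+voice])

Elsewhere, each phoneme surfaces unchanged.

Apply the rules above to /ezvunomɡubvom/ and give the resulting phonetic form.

/e/ meets the environment for rule 3 (before a voiced consonant) → [eː].
/z/ (between /e/ and /v/): no rule targets it → [z].
/v/ (between /z/ and /u/) is unaffected → [v].
/u/ (between /v/ and /n/): before a voiced consonant, so rule 3 applies → [uː].
/n/ — not in any rule's target class → [n].
/o/ — between /n/ and /m/, before a voiced consonant — surfaces as [oː] (rule 3).
/m/ stays [m].
/ɡ/ (between /m/ and /u/): rule 1 targets it, but not word-finally → unchanged [ɡ].
/u/ — between /ɡ/ and /b/, before a voiced consonant — surfaces as [uː] (rule 3).
/b/ (between /u/ and /v/): rule 1 targets it, but not word-finally → unchanged [b].
/v/ stays [v].
/o/ meets the environment for rule 3 (before a voiced consonant) → [oː].
/m/ — not in any rule's target class → [m].

[eːzvuːnoːmɡuːbvoːm]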